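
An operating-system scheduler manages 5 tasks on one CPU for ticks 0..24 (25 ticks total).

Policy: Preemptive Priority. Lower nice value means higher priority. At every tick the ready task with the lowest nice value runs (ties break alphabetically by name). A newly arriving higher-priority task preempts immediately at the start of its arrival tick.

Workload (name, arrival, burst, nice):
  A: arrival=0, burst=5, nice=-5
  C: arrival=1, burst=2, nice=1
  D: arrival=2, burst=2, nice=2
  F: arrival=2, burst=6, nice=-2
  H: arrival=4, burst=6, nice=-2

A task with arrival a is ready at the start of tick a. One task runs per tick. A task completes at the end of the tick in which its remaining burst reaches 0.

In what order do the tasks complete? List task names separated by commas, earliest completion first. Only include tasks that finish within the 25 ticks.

completion order = A, F, H, C, D

t=0: ready={A} → run A
t=1: ready={A,C} → run A
t=2: ready={A,C,D,F} → run A
t=3: ready={A,C,D,F} → run A
t=4: ready={A,C,D,F,H} → run A
t=5: ready={C,D,F,H} → run F
t=6: ready={C,D,F,H} → run F
t=7: ready={C,D,F,H} → run F
t=8: ready={C,D,F,H} → run F
t=9: ready={C,D,F,H} → run F
t=10: ready={C,D,F,H} → run F
t=11: ready={C,D,H} → run H
t=12: ready={C,D,H} → run H
t=13: ready={C,D,H} → run H
t=14: ready={C,D,H} → run H
t=15: ready={C,D,H} → run H
t=16: ready={C,D,H} → run H
t=17: ready={C,D} → run C
t=18: ready={C,D} → run C
t=19: ready={D} → run D
t=20: ready={D} → run D
t=21: (idle)
t=22: (idle)
t=23: (idle)
t=24: (idle)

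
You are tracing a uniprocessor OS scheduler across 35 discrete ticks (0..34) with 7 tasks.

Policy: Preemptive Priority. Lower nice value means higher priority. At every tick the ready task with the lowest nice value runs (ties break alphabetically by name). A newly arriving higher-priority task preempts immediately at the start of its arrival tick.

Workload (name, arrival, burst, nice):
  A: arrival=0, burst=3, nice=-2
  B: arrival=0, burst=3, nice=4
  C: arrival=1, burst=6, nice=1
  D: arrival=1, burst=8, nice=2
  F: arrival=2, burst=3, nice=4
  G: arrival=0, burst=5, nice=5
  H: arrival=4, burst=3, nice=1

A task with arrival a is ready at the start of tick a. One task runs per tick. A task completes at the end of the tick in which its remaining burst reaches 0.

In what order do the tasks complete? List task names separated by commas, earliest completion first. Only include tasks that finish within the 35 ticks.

t=0: ready={A,B,G} → run A
t=1: ready={A,B,C,D,G} → run A
t=2: ready={A,B,C,D,F,G} → run A
t=3: ready={B,C,D,F,G} → run C
t=4: ready={B,C,D,F,G,H} → run C
t=5: ready={B,C,D,F,G,H} → run C
t=6: ready={B,C,D,F,G,H} → run C
t=7: ready={B,C,D,F,G,H} → run C
t=8: ready={B,C,D,F,G,H} → run C
t=9: ready={B,D,F,G,H} → run H
t=10: ready={B,D,F,G,H} → run H
t=11: ready={B,D,F,G,H} → run H
t=12: ready={B,D,F,G} → run D
t=13: ready={B,D,F,G} → run D
t=14: ready={B,D,F,G} → run D
t=15: ready={B,D,F,G} → run D
t=16: ready={B,D,F,G} → run D
t=17: ready={B,D,F,G} → run D
t=18: ready={B,D,F,G} → run D
t=19: ready={B,D,F,G} → run D
t=20: ready={B,F,G} → run B
t=21: ready={B,F,G} → run B
t=22: ready={B,F,G} → run B
t=23: ready={F,G} → run F
t=24: ready={F,G} → run F
t=25: ready={F,G} → run F
t=26: ready={G} → run G
t=27: ready={G} → run G
t=28: ready={G} → run G
t=29: ready={G} → run G
t=30: ready={G} → run G
t=31: (idle)
t=32: (idle)
t=33: (idle)
t=34: (idle)

completion order = A, C, H, D, B, F, G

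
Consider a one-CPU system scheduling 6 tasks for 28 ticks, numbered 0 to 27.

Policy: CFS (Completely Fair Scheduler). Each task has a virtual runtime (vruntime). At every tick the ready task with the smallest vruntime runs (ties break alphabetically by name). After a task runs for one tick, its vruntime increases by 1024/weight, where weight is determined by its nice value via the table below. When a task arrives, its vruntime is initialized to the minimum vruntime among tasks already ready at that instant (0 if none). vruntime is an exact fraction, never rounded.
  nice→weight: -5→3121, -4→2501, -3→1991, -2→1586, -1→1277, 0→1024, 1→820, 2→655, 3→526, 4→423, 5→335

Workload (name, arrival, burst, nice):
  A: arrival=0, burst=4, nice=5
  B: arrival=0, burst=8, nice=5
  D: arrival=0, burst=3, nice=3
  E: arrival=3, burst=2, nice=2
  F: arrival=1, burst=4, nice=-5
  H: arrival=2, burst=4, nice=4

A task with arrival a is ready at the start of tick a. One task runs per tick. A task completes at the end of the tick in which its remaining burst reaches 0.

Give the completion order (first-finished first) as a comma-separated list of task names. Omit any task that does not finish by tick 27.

completion order = F, E, D, H, A, B

t=0: vr[A=0 B=0 D=0] → run A
t=1: vr[A=1024/335 B=0 D=0 F=0] → run B
t=2: vr[A=1024/335 B=1024/335 D=0 F=0 H=0] → run D
t=3: vr[A=1024/335 B=1024/335 D=512/263 E=0 F=0 H=0] → run E
t=4: vr[A=1024/335 B=1024/335 D=512/263 E=1024/655 F=0 H=0] → run F
t=5: vr[A=1024/335 B=1024/335 D=512/263 E=1024/655 F=1024/3121 H=0] → run H
t=6: vr[A=1024/335 B=1024/335 D=512/263 E=1024/655 F=1024/3121 H=1024/423] → run F
t=7: vr[A=1024/335 B=1024/335 D=512/263 E=1024/655 F=2048/3121 H=1024/423] → run F
t=8: vr[A=1024/335 B=1024/335 D=512/263 E=1024/655 F=3072/3121 H=1024/423] → run F
t=9: vr[A=1024/335 B=1024/335 D=512/263 E=1024/655 H=1024/423] → run E
t=10: vr[A=1024/335 B=1024/335 D=512/263 H=1024/423] → run D
t=11: vr[A=1024/335 B=1024/335 D=1024/263 H=1024/423] → run H
t=12: vr[A=1024/335 B=1024/335 D=1024/263 H=2048/423] → run A
t=13: vr[A=2048/335 B=1024/335 D=1024/263 H=2048/423] → run B
t=14: vr[A=2048/335 B=2048/335 D=1024/263 H=2048/423] → run D
t=15: vr[A=2048/335 B=2048/335 H=2048/423] → run H
t=16: vr[A=2048/335 B=2048/335 H=1024/141] → run A
t=17: vr[A=3072/335 B=2048/335 H=1024/141] → run B
t=18: vr[A=3072/335 B=3072/335 H=1024/141] → run H
t=19: vr[A=3072/335 B=3072/335] → run A
t=20: vr[B=3072/335] → run B
t=21: vr[B=4096/335] → run B
t=22: vr[B=1024/67] → run B
t=23: vr[B=6144/335] → run B
t=24: vr[B=7168/335] → run B
t=25: (idle)
t=26: (idle)
t=27: (idle)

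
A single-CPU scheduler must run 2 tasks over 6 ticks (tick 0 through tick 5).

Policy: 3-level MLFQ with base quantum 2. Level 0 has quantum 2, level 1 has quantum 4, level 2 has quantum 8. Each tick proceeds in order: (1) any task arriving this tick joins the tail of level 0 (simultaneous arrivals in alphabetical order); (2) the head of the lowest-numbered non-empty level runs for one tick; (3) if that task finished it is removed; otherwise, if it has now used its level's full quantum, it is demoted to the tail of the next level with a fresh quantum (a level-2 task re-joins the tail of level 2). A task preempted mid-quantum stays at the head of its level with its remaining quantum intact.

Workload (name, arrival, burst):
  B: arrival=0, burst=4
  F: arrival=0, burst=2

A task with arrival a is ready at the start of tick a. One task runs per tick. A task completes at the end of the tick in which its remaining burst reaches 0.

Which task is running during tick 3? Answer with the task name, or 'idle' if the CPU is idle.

t=0: L0/L1/L2 = BF/-/- → run B
t=1: L0/L1/L2 = BF/-/- → run B
t=2: L0/L1/L2 = F/B/- → run F
t=3: L0/L1/L2 = F/B/- → run F
t=4: L0/L1/L2 = -/B/- → run B
t=5: L0/L1/L2 = -/B/- → run B

running at tick 3 = F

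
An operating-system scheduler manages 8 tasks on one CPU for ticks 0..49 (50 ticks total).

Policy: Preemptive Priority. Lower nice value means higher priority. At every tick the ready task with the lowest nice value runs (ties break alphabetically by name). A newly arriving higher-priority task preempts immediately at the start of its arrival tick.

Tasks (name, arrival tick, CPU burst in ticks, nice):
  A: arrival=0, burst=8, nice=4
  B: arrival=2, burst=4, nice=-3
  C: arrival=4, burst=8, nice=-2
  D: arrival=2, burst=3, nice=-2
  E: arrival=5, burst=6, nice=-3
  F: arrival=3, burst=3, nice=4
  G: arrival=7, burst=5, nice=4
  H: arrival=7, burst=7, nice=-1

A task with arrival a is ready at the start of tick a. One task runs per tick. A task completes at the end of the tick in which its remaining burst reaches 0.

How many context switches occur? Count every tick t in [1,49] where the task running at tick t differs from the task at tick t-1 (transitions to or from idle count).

context switches = 9

t=0: ready={A} → run A
t=1: ready={A} → run A
t=2: ready={A,B,D} → run B
t=3: ready={A,B,D,F} → run B
t=4: ready={A,B,C,D,F} → run B
t=5: ready={A,B,C,D,E,F} → run B
t=6: ready={A,C,D,E,F} → run E
t=7: ready={A,C,D,E,F,G,H} → run E
t=8: ready={A,C,D,E,F,G,H} → run E
t=9: ready={A,C,D,E,F,G,H} → run E
t=10: ready={A,C,D,E,F,G,H} → run E
t=11: ready={A,C,D,E,F,G,H} → run E
t=12: ready={A,C,D,F,G,H} → run C
t=13: ready={A,C,D,F,G,H} → run C
t=14: ready={A,C,D,F,G,H} → run C
t=15: ready={A,C,D,F,G,H} → run C
t=16: ready={A,C,D,F,G,H} → run C
t=17: ready={A,C,D,F,G,H} → run C
t=18: ready={A,C,D,F,G,H} → run C
t=19: ready={A,C,D,F,G,H} → run C
t=20: ready={A,D,F,G,H} → run D
t=21: ready={A,D,F,G,H} → run D
t=22: ready={A,D,F,G,H} → run D
t=23: ready={A,F,G,H} → run H
t=24: ready={A,F,G,H} → run H
t=25: ready={A,F,G,H} → run H
t=26: ready={A,F,G,H} → run H
t=27: ready={A,F,G,H} → run H
t=28: ready={A,F,G,H} → run H
t=29: ready={A,F,G,H} → run H
t=30: ready={A,F,G} → run A
t=31: ready={A,F,G} → run A
t=32: ready={A,F,G} → run A
t=33: ready={A,F,G} → run A
t=34: ready={A,F,G} → run A
t=35: ready={A,F,G} → run A
t=36: ready={F,G} → run F
t=37: ready={F,G} → run F
t=38: ready={F,G} → run F
t=39: ready={G} → run G
t=40: ready={G} → run G
t=41: ready={G} → run G
t=42: ready={G} → run G
t=43: ready={G} → run G
t=44: (idle)
t=45: (idle)
t=46: (idle)
t=47: (idle)
t=48: (idle)
t=49: (idle)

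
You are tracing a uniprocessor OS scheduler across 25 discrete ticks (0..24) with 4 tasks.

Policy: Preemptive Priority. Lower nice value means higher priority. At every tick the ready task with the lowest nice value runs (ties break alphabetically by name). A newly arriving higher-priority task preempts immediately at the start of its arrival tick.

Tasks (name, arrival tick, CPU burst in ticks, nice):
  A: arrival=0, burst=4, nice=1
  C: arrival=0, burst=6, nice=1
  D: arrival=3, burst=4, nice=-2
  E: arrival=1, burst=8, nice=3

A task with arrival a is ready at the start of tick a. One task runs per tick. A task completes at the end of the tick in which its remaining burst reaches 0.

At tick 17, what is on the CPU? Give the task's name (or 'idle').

t=0: ready={A,C} → run A
t=1: ready={A,C,E} → run A
t=2: ready={A,C,E} → run A
t=3: ready={A,C,D,E} → run D
t=4: ready={A,C,D,E} → run D
t=5: ready={A,C,D,E} → run D
t=6: ready={A,C,D,E} → run D
t=7: ready={A,C,E} → run A
t=8: ready={C,E} → run C
t=9: ready={C,E} → run C
t=10: ready={C,E} → run C
t=11: ready={C,E} → run C
t=12: ready={C,E} → run C
t=13: ready={C,E} → run C
t=14: ready={E} → run E
t=15: ready={E} → run E
t=16: ready={E} → run E
t=17: ready={E} → run E
t=18: ready={E} → run E
t=19: ready={E} → run E
t=20: ready={E} → run E
t=21: ready={E} → run E
t=22: (idle)
t=23: (idle)
t=24: (idle)

running at tick 17 = E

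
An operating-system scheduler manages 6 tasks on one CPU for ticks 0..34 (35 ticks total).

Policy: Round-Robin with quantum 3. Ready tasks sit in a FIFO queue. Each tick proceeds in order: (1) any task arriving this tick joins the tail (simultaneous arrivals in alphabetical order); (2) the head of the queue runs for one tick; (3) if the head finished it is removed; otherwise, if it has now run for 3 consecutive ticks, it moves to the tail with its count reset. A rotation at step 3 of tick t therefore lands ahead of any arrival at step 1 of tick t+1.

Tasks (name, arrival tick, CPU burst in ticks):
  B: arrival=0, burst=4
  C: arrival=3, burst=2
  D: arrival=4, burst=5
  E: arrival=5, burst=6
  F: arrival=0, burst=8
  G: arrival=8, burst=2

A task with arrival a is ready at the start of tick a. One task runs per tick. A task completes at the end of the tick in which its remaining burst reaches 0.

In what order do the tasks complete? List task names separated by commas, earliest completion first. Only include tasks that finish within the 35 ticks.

completion order = B, C, G, D, E, F

t=0: queue=[B,F] q_used=0 → run B
t=1: queue=[B,F] q_used=1 → run B
t=2: queue=[B,F] q_used=2 → run B
t=3: queue=[F,B,C] q_used=0 → run F
t=4: queue=[F,B,C,D] q_used=1 → run F
t=5: queue=[F,B,C,D,E] q_used=2 → run F
t=6: queue=[B,C,D,E,F] q_used=0 → run B
t=7: queue=[C,D,E,F] q_used=0 → run C
t=8: queue=[C,D,E,F,G] q_used=1 → run C
t=9: queue=[D,E,F,G] q_used=0 → run D
t=10: queue=[D,E,F,G] q_used=1 → run D
t=11: queue=[D,E,F,G] q_used=2 → run D
t=12: queue=[E,F,G,D] q_used=0 → run E
t=13: queue=[E,F,G,D] q_used=1 → run E
t=14: queue=[E,F,G,D] q_used=2 → run E
t=15: queue=[F,G,D,E] q_used=0 → run F
t=16: queue=[F,G,D,E] q_used=1 → run F
t=17: queue=[F,G,D,E] q_used=2 → run F
t=18: queue=[G,D,E,F] q_used=0 → run G
t=19: queue=[G,D,E,F] q_used=1 → run G
t=20: queue=[D,E,F] q_used=0 → run D
t=21: queue=[D,E,F] q_used=1 → run D
t=22: queue=[E,F] q_used=0 → run E
t=23: queue=[E,F] q_used=1 → run E
t=24: queue=[E,F] q_used=2 → run E
t=25: queue=[F] q_used=0 → run F
t=26: queue=[F] q_used=1 → run F
t=27: (idle)
t=28: (idle)
t=29: (idle)
t=30: (idle)
t=31: (idle)
t=32: (idle)
t=33: (idle)
t=34: (idle)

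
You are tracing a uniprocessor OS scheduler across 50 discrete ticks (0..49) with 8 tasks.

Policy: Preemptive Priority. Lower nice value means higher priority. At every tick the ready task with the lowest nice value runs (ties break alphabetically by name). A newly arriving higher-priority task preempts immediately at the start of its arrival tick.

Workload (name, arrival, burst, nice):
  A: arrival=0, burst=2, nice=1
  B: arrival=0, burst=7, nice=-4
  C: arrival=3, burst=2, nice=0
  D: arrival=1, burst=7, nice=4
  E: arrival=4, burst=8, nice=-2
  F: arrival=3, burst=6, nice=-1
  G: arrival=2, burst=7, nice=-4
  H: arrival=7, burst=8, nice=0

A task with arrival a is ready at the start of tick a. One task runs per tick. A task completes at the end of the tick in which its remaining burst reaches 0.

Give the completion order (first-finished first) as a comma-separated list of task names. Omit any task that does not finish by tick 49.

t=0: ready={A,B} → run B
t=1: ready={A,B,D} → run B
t=2: ready={A,B,D,G} → run B
t=3: ready={A,B,C,D,F,G} → run B
t=4: ready={A,B,C,D,E,F,G} → run B
t=5: ready={A,B,C,D,E,F,G} → run B
t=6: ready={A,B,C,D,E,F,G} → run B
t=7: ready={A,C,D,E,F,G,H} → run G
t=8: ready={A,C,D,E,F,G,H} → run G
t=9: ready={A,C,D,E,F,G,H} → run G
t=10: ready={A,C,D,E,F,G,H} → run G
t=11: ready={A,C,D,E,F,G,H} → run G
t=12: ready={A,C,D,E,F,G,H} → run G
t=13: ready={A,C,D,E,F,G,H} → run G
t=14: ready={A,C,D,E,F,H} → run E
t=15: ready={A,C,D,E,F,H} → run E
t=16: ready={A,C,D,E,F,H} → run E
t=17: ready={A,C,D,E,F,H} → run E
t=18: ready={A,C,D,E,F,H} → run E
t=19: ready={A,C,D,E,F,H} → run E
t=20: ready={A,C,D,E,F,H} → run E
t=21: ready={A,C,D,E,F,H} → run E
t=22: ready={A,C,D,F,H} → run F
t=23: ready={A,C,D,F,H} → run F
t=24: ready={A,C,D,F,H} → run F
t=25: ready={A,C,D,F,H} → run F
t=26: ready={A,C,D,F,H} → run F
t=27: ready={A,C,D,F,H} → run F
t=28: ready={A,C,D,H} → run C
t=29: ready={A,C,D,H} → run C
t=30: ready={A,D,H} → run H
t=31: ready={A,D,H} → run H
t=32: ready={A,D,H} → run H
t=33: ready={A,D,H} → run H
t=34: ready={A,D,H} → run H
t=35: ready={A,D,H} → run H
t=36: ready={A,D,H} → run H
t=37: ready={A,D,H} → run H
t=38: ready={A,D} → run A
t=39: ready={A,D} → run A
t=40: ready={D} → run D
t=41: ready={D} → run D
t=42: ready={D} → run D
t=43: ready={D} → run D
t=44: ready={D} → run D
t=45: ready={D} → run D
t=46: ready={D} → run D
t=47: (idle)
t=48: (idle)
t=49: (idle)

completion order = B, G, E, F, C, H, A, D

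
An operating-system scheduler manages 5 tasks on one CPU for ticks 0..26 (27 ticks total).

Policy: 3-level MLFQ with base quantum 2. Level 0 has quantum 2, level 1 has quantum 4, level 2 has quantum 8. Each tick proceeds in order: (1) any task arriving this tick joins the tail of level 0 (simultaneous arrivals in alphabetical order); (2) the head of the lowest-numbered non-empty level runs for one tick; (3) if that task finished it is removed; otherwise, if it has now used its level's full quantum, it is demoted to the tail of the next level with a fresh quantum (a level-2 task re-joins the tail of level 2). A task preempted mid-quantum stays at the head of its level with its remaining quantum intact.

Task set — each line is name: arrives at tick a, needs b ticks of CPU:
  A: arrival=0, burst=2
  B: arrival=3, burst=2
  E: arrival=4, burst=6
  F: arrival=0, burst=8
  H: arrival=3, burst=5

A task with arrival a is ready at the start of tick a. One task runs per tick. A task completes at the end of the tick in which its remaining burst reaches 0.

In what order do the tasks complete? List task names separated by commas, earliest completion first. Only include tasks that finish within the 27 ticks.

t=0: L0/L1/L2 = AF/-/- → run A
t=1: L0/L1/L2 = AF/-/- → run A
t=2: L0/L1/L2 = F/-/- → run F
t=3: L0/L1/L2 = FBH/-/- → run F
t=4: L0/L1/L2 = BHE/F/- → run B
t=5: L0/L1/L2 = BHE/F/- → run B
t=6: L0/L1/L2 = HE/F/- → run H
t=7: L0/L1/L2 = HE/F/- → run H
t=8: L0/L1/L2 = E/FH/- → run E
t=9: L0/L1/L2 = E/FH/- → run E
t=10: L0/L1/L2 = -/FHE/- → run F
t=11: L0/L1/L2 = -/FHE/- → run F
t=12: L0/L1/L2 = -/FHE/- → run F
t=13: L0/L1/L2 = -/FHE/- → run F
t=14: L0/L1/L2 = -/HE/F → run H
t=15: L0/L1/L2 = -/HE/F → run H
t=16: L0/L1/L2 = -/HE/F → run H
t=17: L0/L1/L2 = -/E/F → run E
t=18: L0/L1/L2 = -/E/F → run E
t=19: L0/L1/L2 = -/E/F → run E
t=20: L0/L1/L2 = -/E/F → run E
t=21: L0/L1/L2 = -/-/F → run F
t=22: L0/L1/L2 = -/-/F → run F
t=23: (idle)
t=24: (idle)
t=25: (idle)
t=26: (idle)

completion order = A, B, H, E, F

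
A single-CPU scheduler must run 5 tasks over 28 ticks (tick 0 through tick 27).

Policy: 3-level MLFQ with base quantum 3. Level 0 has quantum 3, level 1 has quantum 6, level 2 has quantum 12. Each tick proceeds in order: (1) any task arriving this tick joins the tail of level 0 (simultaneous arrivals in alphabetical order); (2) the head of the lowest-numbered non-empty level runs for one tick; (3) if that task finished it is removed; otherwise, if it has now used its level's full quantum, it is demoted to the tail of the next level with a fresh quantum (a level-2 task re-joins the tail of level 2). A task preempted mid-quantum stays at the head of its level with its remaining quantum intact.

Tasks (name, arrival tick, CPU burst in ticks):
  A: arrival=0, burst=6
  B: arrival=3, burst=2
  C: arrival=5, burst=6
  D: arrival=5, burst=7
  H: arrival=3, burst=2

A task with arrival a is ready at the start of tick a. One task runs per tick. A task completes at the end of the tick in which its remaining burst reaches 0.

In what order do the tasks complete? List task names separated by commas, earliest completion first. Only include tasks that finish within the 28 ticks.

t=0: L0/L1/L2 = A/-/- → run A
t=1: L0/L1/L2 = A/-/- → run A
t=2: L0/L1/L2 = A/-/- → run A
t=3: L0/L1/L2 = BH/A/- → run B
t=4: L0/L1/L2 = BH/A/- → run B
t=5: L0/L1/L2 = HCD/A/- → run H
t=6: L0/L1/L2 = HCD/A/- → run H
t=7: L0/L1/L2 = CD/A/- → run C
t=8: L0/L1/L2 = CD/A/- → run C
t=9: L0/L1/L2 = CD/A/- → run C
t=10: L0/L1/L2 = D/AC/- → run D
t=11: L0/L1/L2 = D/AC/- → run D
t=12: L0/L1/L2 = D/AC/- → run D
t=13: L0/L1/L2 = -/ACD/- → run A
t=14: L0/L1/L2 = -/ACD/- → run A
t=15: L0/L1/L2 = -/ACD/- → run A
t=16: L0/L1/L2 = -/CD/- → run C
t=17: L0/L1/L2 = -/CD/- → run C
t=18: L0/L1/L2 = -/CD/- → run C
t=19: L0/L1/L2 = -/D/- → run D
t=20: L0/L1/L2 = -/D/- → run D
t=21: L0/L1/L2 = -/D/- → run D
t=22: L0/L1/L2 = -/D/- → run D
t=23: (idle)
t=24: (idle)
t=25: (idle)
t=26: (idle)
t=27: (idle)

completion order = B, H, A, C, D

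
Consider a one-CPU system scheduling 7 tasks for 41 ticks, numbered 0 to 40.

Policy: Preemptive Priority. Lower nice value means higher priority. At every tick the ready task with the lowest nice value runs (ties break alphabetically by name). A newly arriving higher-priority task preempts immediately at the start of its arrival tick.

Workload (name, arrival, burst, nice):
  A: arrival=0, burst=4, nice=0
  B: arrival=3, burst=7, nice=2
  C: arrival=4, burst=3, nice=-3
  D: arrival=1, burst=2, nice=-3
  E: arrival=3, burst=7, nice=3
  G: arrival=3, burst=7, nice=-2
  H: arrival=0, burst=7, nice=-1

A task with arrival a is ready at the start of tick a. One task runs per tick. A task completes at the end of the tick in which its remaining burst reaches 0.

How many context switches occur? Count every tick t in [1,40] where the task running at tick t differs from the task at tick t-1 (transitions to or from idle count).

context switches = 9

t=0: ready={A,H} → run H
t=1: ready={A,D,H} → run D
t=2: ready={A,D,H} → run D
t=3: ready={A,B,E,G,H} → run G
t=4: ready={A,B,C,E,G,H} → run C
t=5: ready={A,B,C,E,G,H} → run C
t=6: ready={A,B,C,E,G,H} → run C
t=7: ready={A,B,E,G,H} → run G
t=8: ready={A,B,E,G,H} → run G
t=9: ready={A,B,E,G,H} → run G
t=10: ready={A,B,E,G,H} → run G
t=11: ready={A,B,E,G,H} → run G
t=12: ready={A,B,E,G,H} → run G
t=13: ready={A,B,E,H} → run H
t=14: ready={A,B,E,H} → run H
t=15: ready={A,B,E,H} → run H
t=16: ready={A,B,E,H} → run H
t=17: ready={A,B,E,H} → run H
t=18: ready={A,B,E,H} → run H
t=19: ready={A,B,E} → run A
t=20: ready={A,B,E} → run A
t=21: ready={A,B,E} → run A
t=22: ready={A,B,E} → run A
t=23: ready={B,E} → run B
t=24: ready={B,E} → run B
t=25: ready={B,E} → run B
t=26: ready={B,E} → run B
t=27: ready={B,E} → run B
t=28: ready={B,E} → run B
t=29: ready={B,E} → run B
t=30: ready={E} → run E
t=31: ready={E} → run E
t=32: ready={E} → run E
t=33: ready={E} → run E
t=34: ready={E} → run E
t=35: ready={E} → run E
t=36: ready={E} → run E
t=37: (idle)
t=38: (idle)
t=39: (idle)
t=40: (idle)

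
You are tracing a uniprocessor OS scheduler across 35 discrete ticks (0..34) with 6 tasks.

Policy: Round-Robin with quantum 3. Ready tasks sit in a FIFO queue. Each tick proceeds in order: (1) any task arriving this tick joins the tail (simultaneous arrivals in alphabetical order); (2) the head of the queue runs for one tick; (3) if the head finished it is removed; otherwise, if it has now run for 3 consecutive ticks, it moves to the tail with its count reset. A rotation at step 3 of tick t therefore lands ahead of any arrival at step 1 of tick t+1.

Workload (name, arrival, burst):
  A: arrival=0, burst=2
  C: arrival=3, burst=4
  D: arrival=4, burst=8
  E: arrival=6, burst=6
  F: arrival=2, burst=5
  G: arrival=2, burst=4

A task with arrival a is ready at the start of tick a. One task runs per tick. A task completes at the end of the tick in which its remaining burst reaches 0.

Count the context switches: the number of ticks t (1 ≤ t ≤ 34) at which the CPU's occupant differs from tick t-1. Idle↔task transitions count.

t=0: queue=[A] q_used=0 → run A
t=1: queue=[A] q_used=1 → run A
t=2: queue=[F,G] q_used=0 → run F
t=3: queue=[F,G,C] q_used=1 → run F
t=4: queue=[F,G,C,D] q_used=2 → run F
t=5: queue=[G,C,D,F] q_used=0 → run G
t=6: queue=[G,C,D,F,E] q_used=1 → run G
t=7: queue=[G,C,D,F,E] q_used=2 → run G
t=8: queue=[C,D,F,E,G] q_used=0 → run C
t=9: queue=[C,D,F,E,G] q_used=1 → run C
t=10: queue=[C,D,F,E,G] q_used=2 → run C
t=11: queue=[D,F,E,G,C] q_used=0 → run D
t=12: queue=[D,F,E,G,C] q_used=1 → run D
t=13: queue=[D,F,E,G,C] q_used=2 → run D
t=14: queue=[F,E,G,C,D] q_used=0 → run F
t=15: queue=[F,E,G,C,D] q_used=1 → run F
t=16: queue=[E,G,C,D] q_used=0 → run E
t=17: queue=[E,G,C,D] q_used=1 → run E
t=18: queue=[E,G,C,D] q_used=2 → run E
t=19: queue=[G,C,D,E] q_used=0 → run G
t=20: queue=[C,D,E] q_used=0 → run C
t=21: queue=[D,E] q_used=0 → run D
t=22: queue=[D,E] q_used=1 → run D
t=23: queue=[D,E] q_used=2 → run D
t=24: queue=[E,D] q_used=0 → run E
t=25: queue=[E,D] q_used=1 → run E
t=26: queue=[E,D] q_used=2 → run E
t=27: queue=[D] q_used=0 → run D
t=28: queue=[D] q_used=1 → run D
t=29: (idle)
t=30: (idle)
t=31: (idle)
t=32: (idle)
t=33: (idle)
t=34: (idle)

context switches = 12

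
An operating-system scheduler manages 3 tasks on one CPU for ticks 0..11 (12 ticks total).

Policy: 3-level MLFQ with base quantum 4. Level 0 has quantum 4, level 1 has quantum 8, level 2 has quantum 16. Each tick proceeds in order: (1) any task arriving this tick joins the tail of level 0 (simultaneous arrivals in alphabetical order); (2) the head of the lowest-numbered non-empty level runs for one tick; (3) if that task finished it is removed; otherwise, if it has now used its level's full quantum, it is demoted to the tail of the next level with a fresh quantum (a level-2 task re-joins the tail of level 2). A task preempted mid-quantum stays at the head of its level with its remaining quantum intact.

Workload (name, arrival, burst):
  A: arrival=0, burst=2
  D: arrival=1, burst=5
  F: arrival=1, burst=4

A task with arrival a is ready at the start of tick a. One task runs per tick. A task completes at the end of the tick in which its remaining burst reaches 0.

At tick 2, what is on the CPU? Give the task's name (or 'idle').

t=0: L0/L1/L2 = A/-/- → run A
t=1: L0/L1/L2 = ADF/-/- → run A
t=2: L0/L1/L2 = DF/-/- → run D
t=3: L0/L1/L2 = DF/-/- → run D
t=4: L0/L1/L2 = DF/-/- → run D
t=5: L0/L1/L2 = DF/-/- → run D
t=6: L0/L1/L2 = F/D/- → run F
t=7: L0/L1/L2 = F/D/- → run F
t=8: L0/L1/L2 = F/D/- → run F
t=9: L0/L1/L2 = F/D/- → run F
t=10: L0/L1/L2 = -/D/- → run D
t=11: (idle)

running at tick 2 = D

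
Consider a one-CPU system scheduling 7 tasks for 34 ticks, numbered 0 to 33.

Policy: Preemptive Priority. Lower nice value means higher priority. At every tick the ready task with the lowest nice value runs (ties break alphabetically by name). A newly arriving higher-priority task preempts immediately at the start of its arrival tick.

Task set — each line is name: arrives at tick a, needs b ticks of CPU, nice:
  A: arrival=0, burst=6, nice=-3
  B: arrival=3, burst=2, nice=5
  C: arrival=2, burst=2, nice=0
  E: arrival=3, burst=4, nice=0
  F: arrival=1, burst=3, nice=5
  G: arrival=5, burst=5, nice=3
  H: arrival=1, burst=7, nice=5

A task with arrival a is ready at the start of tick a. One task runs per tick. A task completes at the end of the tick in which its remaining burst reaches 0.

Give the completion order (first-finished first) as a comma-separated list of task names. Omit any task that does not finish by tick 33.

t=0: ready={A} → run A
t=1: ready={A,F,H} → run A
t=2: ready={A,C,F,H} → run A
t=3: ready={A,B,C,E,F,H} → run A
t=4: ready={A,B,C,E,F,H} → run A
t=5: ready={A,B,C,E,F,G,H} → run A
t=6: ready={B,C,E,F,G,H} → run C
t=7: ready={B,C,E,F,G,H} → run C
t=8: ready={B,E,F,G,H} → run E
t=9: ready={B,E,F,G,H} → run E
t=10: ready={B,E,F,G,H} → run E
t=11: ready={B,E,F,G,H} → run E
t=12: ready={B,F,G,H} → run G
t=13: ready={B,F,G,H} → run G
t=14: ready={B,F,G,H} → run G
t=15: ready={B,F,G,H} → run G
t=16: ready={B,F,G,H} → run G
t=17: ready={B,F,H} → run B
t=18: ready={B,F,H} → run B
t=19: ready={F,H} → run F
t=20: ready={F,H} → run F
t=21: ready={F,H} → run F
t=22: ready={H} → run H
t=23: ready={H} → run H
t=24: ready={H} → run H
t=25: ready={H} → run H
t=26: ready={H} → run H
t=27: ready={H} → run H
t=28: ready={H} → run H
t=29: (idle)
t=30: (idle)
t=31: (idle)
t=32: (idle)
t=33: (idle)

completion order = A, C, E, G, B, F, H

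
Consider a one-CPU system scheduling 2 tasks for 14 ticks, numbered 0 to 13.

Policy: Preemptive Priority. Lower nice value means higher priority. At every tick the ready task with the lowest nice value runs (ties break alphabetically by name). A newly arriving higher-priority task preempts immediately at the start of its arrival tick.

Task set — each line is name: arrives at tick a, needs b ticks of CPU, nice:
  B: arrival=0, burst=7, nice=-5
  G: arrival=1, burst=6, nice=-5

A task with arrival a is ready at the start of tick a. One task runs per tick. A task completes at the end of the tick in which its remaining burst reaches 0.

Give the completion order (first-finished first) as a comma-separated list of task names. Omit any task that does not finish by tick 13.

t=0: ready={B} → run B
t=1: ready={B,G} → run B
t=2: ready={B,G} → run B
t=3: ready={B,G} → run B
t=4: ready={B,G} → run B
t=5: ready={B,G} → run B
t=6: ready={B,G} → run B
t=7: ready={G} → run G
t=8: ready={G} → run G
t=9: ready={G} → run G
t=10: ready={G} → run G
t=11: ready={G} → run G
t=12: ready={G} → run G
t=13: (idle)

completion order = B, G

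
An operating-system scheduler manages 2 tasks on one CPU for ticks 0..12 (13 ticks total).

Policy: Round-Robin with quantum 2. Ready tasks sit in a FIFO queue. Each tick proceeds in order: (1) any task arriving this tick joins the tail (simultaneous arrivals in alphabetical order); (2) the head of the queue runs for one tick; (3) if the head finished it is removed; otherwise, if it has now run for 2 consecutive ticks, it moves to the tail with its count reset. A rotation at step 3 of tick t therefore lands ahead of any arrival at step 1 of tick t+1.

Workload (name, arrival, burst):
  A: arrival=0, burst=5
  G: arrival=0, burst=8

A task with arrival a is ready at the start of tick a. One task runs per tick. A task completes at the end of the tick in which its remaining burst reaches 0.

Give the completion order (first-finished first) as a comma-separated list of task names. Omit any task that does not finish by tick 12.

t=0: queue=[A,G] q_used=0 → run A
t=1: queue=[A,G] q_used=1 → run A
t=2: queue=[G,A] q_used=0 → run G
t=3: queue=[G,A] q_used=1 → run G
t=4: queue=[A,G] q_used=0 → run A
t=5: queue=[A,G] q_used=1 → run A
t=6: queue=[G,A] q_used=0 → run G
t=7: queue=[G,A] q_used=1 → run G
t=8: queue=[A,G] q_used=0 → run A
t=9: queue=[G] q_used=0 → run G
t=10: queue=[G] q_used=1 → run G
t=11: queue=[G] q_used=0 → run G
t=12: queue=[G] q_used=1 → run G

completion order = A, G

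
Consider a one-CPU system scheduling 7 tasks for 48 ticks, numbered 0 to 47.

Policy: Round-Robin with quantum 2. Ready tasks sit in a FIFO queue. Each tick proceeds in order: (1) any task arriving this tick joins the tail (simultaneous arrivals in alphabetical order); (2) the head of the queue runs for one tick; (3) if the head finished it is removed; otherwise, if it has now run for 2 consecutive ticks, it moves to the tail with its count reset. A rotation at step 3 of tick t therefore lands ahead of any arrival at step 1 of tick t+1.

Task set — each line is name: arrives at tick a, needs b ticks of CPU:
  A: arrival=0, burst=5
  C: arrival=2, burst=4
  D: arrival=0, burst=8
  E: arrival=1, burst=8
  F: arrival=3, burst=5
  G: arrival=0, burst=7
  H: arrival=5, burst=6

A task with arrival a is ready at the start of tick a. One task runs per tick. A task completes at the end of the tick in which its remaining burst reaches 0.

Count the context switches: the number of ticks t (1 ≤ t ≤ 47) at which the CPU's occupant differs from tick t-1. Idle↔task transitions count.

context switches = 23

t=0: queue=[A,D,G] q_used=0 → run A
t=1: queue=[A,D,G,E] q_used=1 → run A
t=2: queue=[D,G,E,A,C] q_used=0 → run D
t=3: queue=[D,G,E,A,C,F] q_used=1 → run D
t=4: queue=[G,E,A,C,F,D] q_used=0 → run G
t=5: queue=[G,E,A,C,F,D,H] q_used=1 → run G
t=6: queue=[E,A,C,F,D,H,G] q_used=0 → run E
t=7: queue=[E,A,C,F,D,H,G] q_used=1 → run E
t=8: queue=[A,C,F,D,H,G,E] q_used=0 → run A
t=9: queue=[A,C,F,D,H,G,E] q_used=1 → run A
t=10: queue=[C,F,D,H,G,E,A] q_used=0 → run C
t=11: queue=[C,F,D,H,G,E,A] q_used=1 → run C
t=12: queue=[F,D,H,G,E,A,C] q_used=0 → run F
t=13: queue=[F,D,H,G,E,A,C] q_used=1 → run F
t=14: queue=[D,H,G,E,A,C,F] q_used=0 → run D
t=15: queue=[D,H,G,E,A,C,F] q_used=1 → run D
t=16: queue=[H,G,E,A,C,F,D] q_used=0 → run H
t=17: queue=[H,G,E,A,C,F,D] q_used=1 → run H
t=18: queue=[G,E,A,C,F,D,H] q_used=0 → run G
t=19: queue=[G,E,A,C,F,D,H] q_used=1 → run G
t=20: queue=[E,A,C,F,D,H,G] q_used=0 → run E
t=21: queue=[E,A,C,F,D,H,G] q_used=1 → run E
t=22: queue=[A,C,F,D,H,G,E] q_used=0 → run A
t=23: queue=[C,F,D,H,G,E] q_used=0 → run C
t=24: queue=[C,F,D,H,G,E] q_used=1 → run C
t=25: queue=[F,D,H,G,E] q_used=0 → run F
t=26: queue=[F,D,H,G,E] q_used=1 → run F
t=27: queue=[D,H,G,E,F] q_used=0 → run D
t=28: queue=[D,H,G,E,F] q_used=1 → run D
t=29: queue=[H,G,E,F,D] q_used=0 → run H
t=30: queue=[H,G,E,F,D] q_used=1 → run H
t=31: queue=[G,E,F,D,H] q_used=0 → run G
t=32: queue=[G,E,F,D,H] q_used=1 → run G
t=33: queue=[E,F,D,H,G] q_used=0 → run E
t=34: queue=[E,F,D,H,G] q_used=1 → run E
t=35: queue=[F,D,H,G,E] q_used=0 → run F
t=36: queue=[D,H,G,E] q_used=0 → run D
t=37: queue=[D,H,G,E] q_used=1 → run D
t=38: queue=[H,G,E] q_used=0 → run H
t=39: queue=[H,G,E] q_used=1 → run H
t=40: queue=[G,E] q_used=0 → run G
t=41: queue=[E] q_used=0 → run E
t=42: queue=[E] q_used=1 → run E
t=43: (idle)
t=44: (idle)
t=45: (idle)
t=46: (idle)
t=47: (idle)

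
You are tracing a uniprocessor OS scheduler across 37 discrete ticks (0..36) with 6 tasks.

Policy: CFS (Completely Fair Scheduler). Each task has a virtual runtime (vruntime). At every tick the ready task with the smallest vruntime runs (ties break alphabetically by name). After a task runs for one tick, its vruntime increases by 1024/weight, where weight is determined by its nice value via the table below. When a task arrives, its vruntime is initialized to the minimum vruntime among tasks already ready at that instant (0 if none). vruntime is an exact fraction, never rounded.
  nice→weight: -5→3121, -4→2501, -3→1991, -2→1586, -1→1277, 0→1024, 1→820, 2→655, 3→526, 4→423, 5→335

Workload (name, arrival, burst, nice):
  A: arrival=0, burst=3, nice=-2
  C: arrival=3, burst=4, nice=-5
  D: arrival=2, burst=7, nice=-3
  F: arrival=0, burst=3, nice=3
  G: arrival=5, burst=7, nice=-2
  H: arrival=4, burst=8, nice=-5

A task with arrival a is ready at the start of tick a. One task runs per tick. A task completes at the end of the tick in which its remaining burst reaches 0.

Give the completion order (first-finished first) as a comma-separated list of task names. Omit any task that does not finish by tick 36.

t=0: vr[A=0 F=0] → run A
t=1: vr[A=512/793 F=0] → run F
t=2: vr[A=512/793 D=512/793 F=512/263] → run A
t=3: vr[A=1024/793 C=512/793 D=512/793 F=512/263] → run C
t=4: vr[A=1024/793 C=2409984/2474953 D=512/793 F=512/263 H=512/793] → run D
t=5: vr[A=1024/793 C=2409984/2474953 D=1831424/1578863 F=512/263 G=512/793 H=512/793] → run G
t=6: vr[A=1024/793 C=2409984/2474953 D=1831424/1578863 F=512/263 G=1024/793 H=512/793] → run H
t=7: vr[A=1024/793 C=2409984/2474953 D=1831424/1578863 F=512/263 G=1024/793 H=2409984/2474953] → run C
t=8: vr[A=1024/793 C=3222016/2474953 D=1831424/1578863 F=512/263 G=1024/793 H=2409984/2474953] → run H
t=9: vr[A=1024/793 C=3222016/2474953 D=1831424/1578863 F=512/263 G=1024/793 H=3222016/2474953] → run D
t=10: vr[A=1024/793 C=3222016/2474953 D=2643456/1578863 F=512/263 G=1024/793 H=3222016/2474953] → run A
t=11: vr[C=3222016/2474953 D=2643456/1578863 F=512/263 G=1024/793 H=3222016/2474953] → run G
t=12: vr[C=3222016/2474953 D=2643456/1578863 F=512/263 G=1536/793 H=3222016/2474953] → run C
t=13: vr[C=4034048/2474953 D=2643456/1578863 F=512/263 G=1536/793 H=3222016/2474953] → run H
t=14: vr[C=4034048/2474953 D=2643456/1578863 F=512/263 G=1536/793 H=4034048/2474953] → run C
t=15: vr[D=2643456/1578863 F=512/263 G=1536/793 H=4034048/2474953] → run H
t=16: vr[D=2643456/1578863 F=512/263 G=1536/793 H=4846080/2474953] → run D
t=17: vr[D=3455488/1578863 F=512/263 G=1536/793 H=4846080/2474953] → run G
t=18: vr[D=3455488/1578863 F=512/263 G=2048/793 H=4846080/2474953] → run F
t=19: vr[D=3455488/1578863 F=1024/263 G=2048/793 H=4846080/2474953] → run H
t=20: vr[D=3455488/1578863 F=1024/263 G=2048/793 H=5658112/2474953] → run D
t=21: vr[D=4267520/1578863 F=1024/263 G=2048/793 H=5658112/2474953] → run H
t=22: vr[D=4267520/1578863 F=1024/263 G=2048/793 H=6470144/2474953] → run G
t=23: vr[D=4267520/1578863 F=1024/263 G=2560/793 H=6470144/2474953] → run H
t=24: vr[D=4267520/1578863 F=1024/263 G=2560/793 H=7282176/2474953] → run D
t=25: vr[D=5079552/1578863 F=1024/263 G=2560/793 H=7282176/2474953] → run H
t=26: vr[D=5079552/1578863 F=1024/263 G=2560/793] → run D
t=27: vr[D=5891584/1578863 F=1024/263 G=2560/793] → run G
t=28: vr[D=5891584/1578863 F=1024/263 G=3072/793] → run D
t=29: vr[F=1024/263 G=3072/793] → run G
t=30: vr[F=1024/263 G=3584/793] → run F
t=31: vr[G=3584/793] → run G
t=32: (idle)
t=33: (idle)
t=34: (idle)
t=35: (idle)
t=36: (idle)

completion order = A, C, H, D, F, G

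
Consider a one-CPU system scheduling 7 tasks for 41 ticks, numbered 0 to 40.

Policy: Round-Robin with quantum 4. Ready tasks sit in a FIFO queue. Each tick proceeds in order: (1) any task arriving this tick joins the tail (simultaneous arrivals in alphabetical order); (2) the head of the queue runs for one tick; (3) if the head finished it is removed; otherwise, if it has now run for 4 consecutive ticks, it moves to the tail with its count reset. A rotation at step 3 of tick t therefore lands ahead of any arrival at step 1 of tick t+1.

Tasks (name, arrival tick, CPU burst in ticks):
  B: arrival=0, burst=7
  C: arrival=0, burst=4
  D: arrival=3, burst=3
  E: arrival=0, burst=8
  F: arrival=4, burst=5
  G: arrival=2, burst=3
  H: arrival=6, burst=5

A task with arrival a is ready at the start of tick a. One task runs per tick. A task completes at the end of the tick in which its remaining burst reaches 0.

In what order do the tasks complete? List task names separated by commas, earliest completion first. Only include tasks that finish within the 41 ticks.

completion order = C, G, D, B, E, F, H

t=0: queue=[B,C,E] q_used=0 → run B
t=1: queue=[B,C,E] q_used=1 → run B
t=2: queue=[B,C,E,G] q_used=2 → run B
t=3: queue=[B,C,E,G,D] q_used=3 → run B
t=4: queue=[C,E,G,D,B,F] q_used=0 → run C
t=5: queue=[C,E,G,D,B,F] q_used=1 → run C
t=6: queue=[C,E,G,D,B,F,H] q_used=2 → run C
t=7: queue=[C,E,G,D,B,F,H] q_used=3 → run C
t=8: queue=[E,G,D,B,F,H] q_used=0 → run E
t=9: queue=[E,G,D,B,F,H] q_used=1 → run E
t=10: queue=[E,G,D,B,F,H] q_used=2 → run E
t=11: queue=[E,G,D,B,F,H] q_used=3 → run E
t=12: queue=[G,D,B,F,H,E] q_used=0 → run G
t=13: queue=[G,D,B,F,H,E] q_used=1 → run G
t=14: queue=[G,D,B,F,H,E] q_used=2 → run G
t=15: queue=[D,B,F,H,E] q_used=0 → run D
t=16: queue=[D,B,F,H,E] q_used=1 → run D
t=17: queue=[D,B,F,H,E] q_used=2 → run D
t=18: queue=[B,F,H,E] q_used=0 → run B
t=19: queue=[B,F,H,E] q_used=1 → run B
t=20: queue=[B,F,H,E] q_used=2 → run B
t=21: queue=[F,H,E] q_used=0 → run F
t=22: queue=[F,H,E] q_used=1 → run F
t=23: queue=[F,H,E] q_used=2 → run F
t=24: queue=[F,H,E] q_used=3 → run F
t=25: queue=[H,E,F] q_used=0 → run H
t=26: queue=[H,E,F] q_used=1 → run H
t=27: queue=[H,E,F] q_used=2 → run H
t=28: queue=[H,E,F] q_used=3 → run H
t=29: queue=[E,F,H] q_used=0 → run E
t=30: queue=[E,F,H] q_used=1 → run E
t=31: queue=[E,F,H] q_used=2 → run E
t=32: queue=[E,F,H] q_used=3 → run E
t=33: queue=[F,H] q_used=0 → run F
t=34: queue=[H] q_used=0 → run H
t=35: (idle)
t=36: (idle)
t=37: (idle)
t=38: (idle)
t=39: (idle)
t=40: (idle)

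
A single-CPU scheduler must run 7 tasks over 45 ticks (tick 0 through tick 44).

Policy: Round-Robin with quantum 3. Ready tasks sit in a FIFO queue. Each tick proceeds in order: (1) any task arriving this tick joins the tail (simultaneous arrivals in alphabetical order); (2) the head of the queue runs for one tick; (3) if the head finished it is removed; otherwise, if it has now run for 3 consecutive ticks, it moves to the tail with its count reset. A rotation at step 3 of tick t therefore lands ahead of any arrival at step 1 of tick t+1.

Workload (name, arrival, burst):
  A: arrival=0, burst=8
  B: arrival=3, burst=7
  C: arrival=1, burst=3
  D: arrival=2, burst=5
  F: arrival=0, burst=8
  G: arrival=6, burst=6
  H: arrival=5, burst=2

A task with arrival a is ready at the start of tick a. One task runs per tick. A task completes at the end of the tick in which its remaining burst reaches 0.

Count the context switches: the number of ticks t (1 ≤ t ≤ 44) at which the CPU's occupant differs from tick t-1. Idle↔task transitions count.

t=0: queue=[A,F] q_used=0 → run A
t=1: queue=[A,F,C] q_used=1 → run A
t=2: queue=[A,F,C,D] q_used=2 → run A
t=3: queue=[F,C,D,A,B] q_used=0 → run F
t=4: queue=[F,C,D,A,B] q_used=1 → run F
t=5: queue=[F,C,D,A,B,H] q_used=2 → run F
t=6: queue=[C,D,A,B,H,F,G] q_used=0 → run C
t=7: queue=[C,D,A,B,H,F,G] q_used=1 → run C
t=8: queue=[C,D,A,B,H,F,G] q_used=2 → run C
t=9: queue=[D,A,B,H,F,G] q_used=0 → run D
t=10: queue=[D,A,B,H,F,G] q_used=1 → run D
t=11: queue=[D,A,B,H,F,G] q_used=2 → run D
t=12: queue=[A,B,H,F,G,D] q_used=0 → run A
t=13: queue=[A,B,H,F,G,D] q_used=1 → run A
t=14: queue=[A,B,H,F,G,D] q_used=2 → run A
t=15: queue=[B,H,F,G,D,A] q_used=0 → run B
t=16: queue=[B,H,F,G,D,A] q_used=1 → run B
t=17: queue=[B,H,F,G,D,A] q_used=2 → run B
t=18: queue=[H,F,G,D,A,B] q_used=0 → run H
t=19: queue=[H,F,G,D,A,B] q_used=1 → run H
t=20: queue=[F,G,D,A,B] q_used=0 → run F
t=21: queue=[F,G,D,A,B] q_used=1 → run F
t=22: queue=[F,G,D,A,B] q_used=2 → run F
t=23: queue=[G,D,A,B,F] q_used=0 → run G
t=24: queue=[G,D,A,B,F] q_used=1 → run G
t=25: queue=[G,D,A,B,F] q_used=2 → run G
t=26: queue=[D,A,B,F,G] q_used=0 → run D
t=27: queue=[D,A,B,F,G] q_used=1 → run D
t=28: queue=[A,B,F,G] q_used=0 → run A
t=29: queue=[A,B,F,G] q_used=1 → run A
t=30: queue=[B,F,G] q_used=0 → run B
t=31: queue=[B,F,G] q_used=1 → run B
t=32: queue=[B,F,G] q_used=2 → run B
t=33: queue=[F,G,B] q_used=0 → run F
t=34: queue=[F,G,B] q_used=1 → run F
t=35: queue=[G,B] q_used=0 → run G
t=36: queue=[G,B] q_used=1 → run G
t=37: queue=[G,B] q_used=2 → run G
t=38: queue=[B] q_used=0 → run B
t=39: (idle)
t=40: (idle)
t=41: (idle)
t=42: (idle)
t=43: (idle)
t=44: (idle)

context switches = 15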